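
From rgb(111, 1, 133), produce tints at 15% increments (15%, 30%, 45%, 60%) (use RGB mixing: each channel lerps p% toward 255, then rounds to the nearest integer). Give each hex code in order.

15%: (111 + 21.6 = 132.6→133, 1 + 38.1 = 39.1→39, 133 + 18.3 = 151.3→151) → #852797
30%: (111 + 43.2 = 154.2→154, 1 + 76.2 = 77.2→77, 133 + 36.6 = 169.6→170) → #9A4DAA
45%: (111 + 64.8 = 175.8→176, 1 + 114.3 = 115.3→115, 133 + 54.9 = 187.9→188) → #B073BC
60%: (111 + 86.4 = 197.4→197, 1 + 152.4 = 153.4→153, 133 + 73.2 = 206.2→206) → #C599CE

#852797, #9A4DAA, #B073BC, #C599CE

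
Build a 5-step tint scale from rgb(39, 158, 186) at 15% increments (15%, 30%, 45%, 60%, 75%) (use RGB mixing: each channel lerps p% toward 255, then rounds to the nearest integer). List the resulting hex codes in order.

#47ADC4, #68BBCF, #88CAD9, #A9D8E3, #C9E7EE

15%: (39 + 32.4 = 71.4→71, 158 + 14.55 = 172.55→173, 186 + 10.35 = 196.35→196) → #47ADC4
30%: (39 + 64.8 = 103.8→104, 158 + 29.1 = 187.1→187, 186 + 20.7 = 206.7→207) → #68BBCF
45%: (39 + 97.2 = 136.2→136, 158 + 43.65 = 201.65→202, 186 + 31.05 = 217.05→217) → #88CAD9
60%: (39 + 129.6 = 168.6→169, 158 + 58.2 = 216.2→216, 186 + 41.4 = 227.4→227) → #A9D8E3
75%: (39 + 162 = 201→201, 158 + 72.75 = 230.75→231, 186 + 51.75 = 237.75→238) → #C9E7EE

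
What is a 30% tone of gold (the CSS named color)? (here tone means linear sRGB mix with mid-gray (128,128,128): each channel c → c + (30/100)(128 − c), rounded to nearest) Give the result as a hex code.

CSS gold is rgb(255, 215, 0).
Lerp each channel 30% toward 128:
  R: 255 + 0.3×(128−255) = 255 − 38.1 = 216.9 → 217
  G: 215 + 0.3×(128−215) = 215 − 26.1 = 188.9 → 189
  B: 0 + 0.3×(128−0) = 0 + 38.4 = 38.4 → 38
rgb(217, 189, 38) = #D9BD26.

#D9BD26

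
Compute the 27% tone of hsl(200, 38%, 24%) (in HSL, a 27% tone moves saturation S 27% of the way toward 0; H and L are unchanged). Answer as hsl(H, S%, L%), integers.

hsl(200, 28%, 24%)

S moves 27% from 38 toward 0: 38 − 10.26 = 27.74 → 28.
H and L are unchanged.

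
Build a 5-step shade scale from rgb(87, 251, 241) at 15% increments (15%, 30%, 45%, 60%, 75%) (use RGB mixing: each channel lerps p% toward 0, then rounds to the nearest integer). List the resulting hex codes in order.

15%: (87 − 13.05 = 73.95→74, 251 − 37.65 = 213.35→213, 241 − 36.15 = 204.85→205) → #4ad5cd
30%: (87 − 26.1 = 60.9→61, 251 − 75.3 = 175.7→176, 241 − 72.3 = 168.7→169) → #3db0a9
45%: (87 − 39.15 = 47.85→48, 251 − 112.95 = 138.05→138, 241 − 108.45 = 132.55→133) → #308a85
60%: (87 − 52.2 = 34.8→35, 251 − 150.6 = 100.4→100, 241 − 144.6 = 96.4→96) → #236460
75%: (87 − 65.25 = 21.75→22, 251 − 188.25 = 62.75→63, 241 − 180.75 = 60.25→60) → #163f3c

#4ad5cd, #3db0a9, #308a85, #236460, #163f3c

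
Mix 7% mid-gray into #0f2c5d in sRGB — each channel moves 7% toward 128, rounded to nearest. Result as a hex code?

#17325f

#0f2c5d is rgb(15, 44, 93).
Lerp each channel 7% toward 128:
  R: 15 + 0.07×(128−15) = 15 + 7.91 = 22.91 → 23
  G: 44 + 0.07×(128−44) = 44 + 5.88 = 49.88 → 50
  B: 93 + 2.45 = 95.45 → 95
rgb(23, 50, 95) = #17325f.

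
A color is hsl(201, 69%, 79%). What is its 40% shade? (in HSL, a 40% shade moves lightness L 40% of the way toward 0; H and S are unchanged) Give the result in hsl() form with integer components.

L moves 40% from 79 toward 0: 79 − 31.6 = 47.4 → 47.
H and S are unchanged.

hsl(201, 69%, 47%)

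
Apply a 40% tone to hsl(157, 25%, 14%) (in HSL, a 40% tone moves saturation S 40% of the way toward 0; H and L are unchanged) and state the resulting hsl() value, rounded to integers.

hsl(157, 15%, 14%)

S moves 40% from 25 toward 0: 25 − 10 = 15 → 15.
H and L are unchanged.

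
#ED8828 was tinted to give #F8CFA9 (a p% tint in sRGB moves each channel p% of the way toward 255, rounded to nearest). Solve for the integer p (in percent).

60%

#ED8828 is rgb(237, 136, 40); #F8CFA9 is rgb(248, 207, 169).
On the B channel (widest range): 169 ≈ 40 + (p/100)(255 − 40), so p ≈ 100×(169 − 40)/(255 − 40) = 12900/215 = 60.00.
p = 60 reproduces all three channels after rounding.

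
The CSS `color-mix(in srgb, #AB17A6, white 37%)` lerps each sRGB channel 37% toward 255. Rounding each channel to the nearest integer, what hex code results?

#CA6DC7

#AB17A6 is rgb(171, 23, 166).
Lerp each channel 37% toward 255:
  R: 171 + 0.37×(255−171) = 171 + 31.08 = 202.08 → 202
  G: 23 + 0.37×(255−23) = 23 + 85.84 = 108.84 → 109
  B: 166 + 32.93 = 198.93 → 199
rgb(202, 109, 199) = #CA6DC7.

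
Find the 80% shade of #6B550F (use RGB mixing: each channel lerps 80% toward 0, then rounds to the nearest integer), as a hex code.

#151103

#6B550F is rgb(107, 85, 15).
An 80% shade moves each channel 80% toward 0:
  R: 107 + 0.8×(0−107) = 107 − 85.6 = 21.4 → 21
  G: 85 − 68 = 17 → 17
  B: 15 + 0.8×(0−15) = 15 − 12 = 3 → 3
rgb(21, 17, 3) = #151103.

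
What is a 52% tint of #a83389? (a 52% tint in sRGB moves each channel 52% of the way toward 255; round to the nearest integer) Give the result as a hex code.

#a83389 is rgb(168, 51, 137).
Lerp each channel 52% toward 255:
  R: 168 + 45.24 = 213.24 → 213
  G: 51 + 106.08 = 157.08 → 157
  B: 137 + 61.36 = 198.36 → 198
rgb(213, 157, 198) = #d59dc6.

#d59dc6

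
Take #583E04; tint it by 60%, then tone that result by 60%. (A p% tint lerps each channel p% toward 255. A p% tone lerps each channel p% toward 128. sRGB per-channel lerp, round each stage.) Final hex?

#583E04 is rgb(88, 62, 4).
Per channel, c → c + 0.6(255 − c):
  R: 88 + 0.6×(255−88) = 88 + 100.2 = 188.2 → 188
  G: 62 + 115.8 = 177.8 → 178
  B: 4 + 0.6×(255−4) = 4 + 150.6 = 154.6 → 155
After the tint: rgb(188, 178, 155) = #BCB29B.
Lerp each channel 60% toward 128:
  R: 188 − 36 = 152 → 152
  G: 178 + 0.6×(128−178) = 178 − 30 = 148 → 148
  B: 155 + 0.6×(128−155) = 155 − 16.2 = 138.8 → 139
rgb(152, 148, 139) = #98948B.

#98948B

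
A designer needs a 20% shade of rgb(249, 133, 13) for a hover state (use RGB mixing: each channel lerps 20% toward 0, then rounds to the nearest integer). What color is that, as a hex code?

Per channel, c → c + 0.2(0 − c):
  R: 249 + 0.2×(0−249) = 249 − 49.8 = 199.2 → 199
  G: 133 − 26.6 = 106.4 → 106
  B: 13 + 0.2×(0−13) = 13 − 2.6 = 10.4 → 10
rgb(199, 106, 10) = #C76A0A.

#C76A0A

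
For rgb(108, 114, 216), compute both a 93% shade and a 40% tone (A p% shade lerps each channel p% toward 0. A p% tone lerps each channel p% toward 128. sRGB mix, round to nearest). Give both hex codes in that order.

93% shade:
  R: 108 + 0.93×(0−108) = 108 − 100.44 = 7.56 → 8
  G: 114 − 106.02 = 7.98 → 8
  B: 216 + 0.93×(0−216) = 216 − 200.88 = 15.12 → 15
  → #08080f
40% tone:
  R: 108 + 8 = 116 → 116
  G: 114 + 0.4×(128−114) = 114 + 5.6 = 119.6 → 120
  B: 216 + 0.4×(128−216) = 216 − 35.2 = 180.8 → 181
  → #7478b5

#08080f, #7478b5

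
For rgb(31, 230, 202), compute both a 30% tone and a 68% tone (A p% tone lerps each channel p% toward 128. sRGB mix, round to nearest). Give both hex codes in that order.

#3CC7B4, #61A198

30% tone:
  R: 31 + 0.3×(128−31) = 31 + 29.1 = 60.1 → 60
  G: 230 − 30.6 = 199.4 → 199
  B: 202 − 22.2 = 179.8 → 180
  → #3CC7B4
68% tone:
  R: 31 + 0.68×(128−31) = 31 + 65.96 = 96.96 → 97
  G: 230 − 69.36 = 160.64 → 161
  B: 202 − 50.32 = 151.68 → 152
  → #61A198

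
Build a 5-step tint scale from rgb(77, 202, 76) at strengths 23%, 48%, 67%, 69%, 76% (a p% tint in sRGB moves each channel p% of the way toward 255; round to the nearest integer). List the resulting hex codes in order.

#76D675, #A2E3A2, #C4EEC4, #C8EFC8, #D4F2D4

23%: (77 + 40.94 = 117.94→118, 202 + 12.19 = 214.19→214, 76 + 41.17 = 117.17→117) → #76D675
48%: (77 + 85.44 = 162.44→162, 202 + 25.44 = 227.44→227, 76 + 85.92 = 161.92→162) → #A2E3A2
67%: (77 + 119.26 = 196.26→196, 202 + 35.51 = 237.51→238, 76 + 119.93 = 195.93→196) → #C4EEC4
69%: (77 + 122.82 = 199.82→200, 202 + 36.57 = 238.57→239, 76 + 123.51 = 199.51→200) → #C8EFC8
76%: (77 + 135.28 = 212.28→212, 202 + 40.28 = 242.28→242, 76 + 136.04 = 212.04→212) → #D4F2D4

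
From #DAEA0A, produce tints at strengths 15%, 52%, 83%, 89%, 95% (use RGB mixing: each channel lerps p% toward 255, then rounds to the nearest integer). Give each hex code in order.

#DAEA0A is rgb(218, 234, 10).
15%: (218 + 5.55 = 223.55→224, 234 + 3.15 = 237.15→237, 10 + 36.75 = 46.75→47) → #E0ED2F
52%: (218 + 19.24 = 237.24→237, 234 + 10.92 = 244.92→245, 10 + 127.4 = 137.4→137) → #EDF589
83%: (218 + 30.71 = 248.71→249, 234 + 17.43 = 251.43→251, 10 + 203.35 = 213.35→213) → #F9FBD5
89%: (218 + 32.93 = 250.93→251, 234 + 18.69 = 252.69→253, 10 + 218.05 = 228.05→228) → #FBFDE4
95%: (218 + 35.15 = 253.15→253, 234 + 19.95 = 253.95→254, 10 + 232.75 = 242.75→243) → #FDFEF3

#E0ED2F, #EDF589, #F9FBD5, #FBFDE4, #FDFEF3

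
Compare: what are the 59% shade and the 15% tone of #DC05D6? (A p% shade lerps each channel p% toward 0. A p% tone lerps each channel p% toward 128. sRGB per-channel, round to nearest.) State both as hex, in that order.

#DC05D6 is rgb(220, 5, 214).
59% shade:
  R: 220 − 129.8 = 90.2 → 90
  G: 5 + 0.59×(0−5) = 5 − 2.95 = 2.05 → 2
  B: 214 − 126.26 = 87.74 → 88
  → #5A0258
15% tone:
  R: 220 + 0.15×(128−220) = 220 − 13.8 = 206.2 → 206
  G: 5 + 18.45 = 23.45 → 23
  B: 214 + 0.15×(128−214) = 214 − 12.9 = 201.1 → 201
  → #CE17C9

#5A0258, #CE17C9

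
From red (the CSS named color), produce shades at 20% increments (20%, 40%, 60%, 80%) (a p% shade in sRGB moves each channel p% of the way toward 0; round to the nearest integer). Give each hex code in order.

#CC0000, #990000, #660000, #330000

CSS red is rgb(255, 0, 0).
20%: (255 − 51 = 204→204, 0→0, 0→0) → #CC0000
40%: (255 − 102 = 153→153, 0→0, 0→0) → #990000
60%: (255 − 153 = 102→102, 0→0, 0→0) → #660000
80%: (255 − 204 = 51→51, 0→0, 0→0) → #330000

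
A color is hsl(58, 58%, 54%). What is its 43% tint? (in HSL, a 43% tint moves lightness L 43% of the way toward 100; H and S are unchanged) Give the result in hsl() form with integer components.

L moves 43% from 54 toward 100: 54 + 19.78 = 73.78 → 74.
H and S are unchanged.

hsl(58, 58%, 74%)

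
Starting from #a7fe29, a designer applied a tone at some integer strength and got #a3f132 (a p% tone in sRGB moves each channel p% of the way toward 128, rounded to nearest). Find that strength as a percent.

10%

#a7fe29 is rgb(167, 254, 41); #a3f132 is rgb(163, 241, 50).
On the G channel (widest range): 241 ≈ 254 + (p/100)(128 − 254), so p ≈ 100×(241 − 254)/(128 − 254) = -1300/-126 = 10.32.
p = 10 reproduces all three channels after rounding.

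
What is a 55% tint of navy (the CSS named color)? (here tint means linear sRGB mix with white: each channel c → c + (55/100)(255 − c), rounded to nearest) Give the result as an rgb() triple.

rgb(140, 140, 198)

CSS navy is rgb(0, 0, 128).
Per channel, c → c + 0.55(255 − c):
  R: 0 + 0.55×(255−0) = 0 + 140.25 = 140.25 → 140
  G: 0 + 140.25 = 140.25 → 140
  B: 128 + 0.55×(255−128) = 128 + 69.85 = 197.85 → 198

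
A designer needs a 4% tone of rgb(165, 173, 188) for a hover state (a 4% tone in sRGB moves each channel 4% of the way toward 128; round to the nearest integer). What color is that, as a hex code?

Per channel, c → c + 0.04(128 − c):
  R: 165 + 0.04×(128−165) = 165 − 1.48 = 163.52 → 164
  G: 173 + 0.04×(128−173) = 173 − 1.8 = 171.2 → 171
  B: 188 − 2.4 = 185.6 → 186
rgb(164, 171, 186) = #A4ABBA.

#A4ABBA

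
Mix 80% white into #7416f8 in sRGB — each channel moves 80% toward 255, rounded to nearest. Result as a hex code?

#7416f8 is rgb(116, 22, 248).
Per channel, c → c + 0.8(255 − c):
  R: 116 + 111.2 = 227.2 → 227
  G: 22 + 0.8×(255−22) = 22 + 186.4 = 208.4 → 208
  B: 248 + 0.8×(255−248) = 248 + 5.6 = 253.6 → 254
rgb(227, 208, 254) = #e3d0fe.

#e3d0fe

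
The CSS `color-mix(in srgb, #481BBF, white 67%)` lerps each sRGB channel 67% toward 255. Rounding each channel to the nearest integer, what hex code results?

#481BBF is rgb(72, 27, 191).
A 67% tint moves each channel 67% toward 255:
  R: 72 + 122.61 = 194.61 → 195
  G: 27 + 152.76 = 179.76 → 180
  B: 191 + 0.67×(255−191) = 191 + 42.88 = 233.88 → 234
rgb(195, 180, 234) = #C3B4EA.

#C3B4EA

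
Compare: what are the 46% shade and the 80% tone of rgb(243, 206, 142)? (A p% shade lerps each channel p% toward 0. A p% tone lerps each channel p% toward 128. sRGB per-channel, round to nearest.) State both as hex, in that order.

46% shade:
  R: 243 − 111.78 = 131.22 → 131
  G: 206 + 0.46×(0−206) = 206 − 94.76 = 111.24 → 111
  B: 142 − 65.32 = 76.68 → 77
  → #836F4D
80% tone:
  R: 243 + 0.8×(128−243) = 243 − 92 = 151 → 151
  G: 206 + 0.8×(128−206) = 206 − 62.4 = 143.6 → 144
  B: 142 − 11.2 = 130.8 → 131
  → #979083

#836F4D, #979083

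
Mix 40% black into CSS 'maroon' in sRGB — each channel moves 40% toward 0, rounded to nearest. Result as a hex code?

CSS maroon is rgb(128, 0, 0).
Lerp each channel 40% toward 0:
  R: 128 + 0.4×(0−128) = 128 − 51.2 = 76.8 → 77
  G: 0 + 0 = 0 → 0
  B: 0 + 0 = 0 → 0
rgb(77, 0, 0) = #4D0000.

#4D0000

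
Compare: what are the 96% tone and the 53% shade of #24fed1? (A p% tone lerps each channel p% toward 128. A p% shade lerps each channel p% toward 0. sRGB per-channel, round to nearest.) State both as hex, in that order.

#7c8583, #117762

#24fed1 is rgb(36, 254, 209).
96% tone:
  R: 36 + 0.96×(128−36) = 36 + 88.32 = 124.32 → 124
  G: 254 + 0.96×(128−254) = 254 − 120.96 = 133.04 → 133
  B: 209 − 77.76 = 131.24 → 131
  → #7c8583
53% shade:
  R: 36 + 0.53×(0−36) = 36 − 19.08 = 16.92 → 17
  G: 254 + 0.53×(0−254) = 254 − 134.62 = 119.38 → 119
  B: 209 − 110.77 = 98.23 → 98
  → #117762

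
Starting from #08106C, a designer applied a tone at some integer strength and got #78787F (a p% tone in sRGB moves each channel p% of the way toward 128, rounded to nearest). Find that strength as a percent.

93%

#08106C is rgb(8, 16, 108); #78787F is rgb(120, 120, 127).
On the R channel (widest range): 120 ≈ 8 + (p/100)(128 − 8), so p ≈ 100×(120 − 8)/(128 − 8) = 11200/120 = 93.33.
p = 93 reproduces all three channels after rounding.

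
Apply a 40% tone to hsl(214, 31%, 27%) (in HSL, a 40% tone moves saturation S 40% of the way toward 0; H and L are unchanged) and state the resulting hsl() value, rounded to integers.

S moves 40% from 31 toward 0: 31 − 12.4 = 18.6 → 19.
H and L are unchanged.

hsl(214, 19%, 27%)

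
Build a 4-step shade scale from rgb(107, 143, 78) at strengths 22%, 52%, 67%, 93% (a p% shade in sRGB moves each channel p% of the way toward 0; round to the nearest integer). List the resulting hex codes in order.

22%: (107 − 23.54 = 83.46→83, 143 − 31.46 = 111.54→112, 78 − 17.16 = 60.84→61) → #53703D
52%: (107 − 55.64 = 51.36→51, 143 − 74.36 = 68.64→69, 78 − 40.56 = 37.44→37) → #334525
67%: (107 − 71.69 = 35.31→35, 143 − 95.81 = 47.19→47, 78 − 52.26 = 25.74→26) → #232F1A
93%: (107 − 99.51 = 7.49→7, 143 − 132.99 = 10.01→10, 78 − 72.54 = 5.46→5) → #070A05

#53703D, #334525, #232F1A, #070A05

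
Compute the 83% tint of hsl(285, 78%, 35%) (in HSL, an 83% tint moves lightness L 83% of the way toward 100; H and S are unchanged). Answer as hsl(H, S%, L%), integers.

L moves 83% from 35 toward 100: 35 + 53.95 = 88.95 → 89.
H and S are unchanged.

hsl(285, 78%, 89%)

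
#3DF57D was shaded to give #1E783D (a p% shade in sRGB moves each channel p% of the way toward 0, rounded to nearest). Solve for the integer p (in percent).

#3DF57D is rgb(61, 245, 125); #1E783D is rgb(30, 120, 61).
On the G channel (widest range): 120 ≈ 245 + (p/100)(0 − 245), so p ≈ 100×(120 − 245)/(0 − 245) = -12500/-245 = 51.02.
p = 51 reproduces all three channels after rounding.

51%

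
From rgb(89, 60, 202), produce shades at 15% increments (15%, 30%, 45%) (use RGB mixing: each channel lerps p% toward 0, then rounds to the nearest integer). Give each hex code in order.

15%: (89 − 13.35 = 75.65→76, 60 − 9 = 51→51, 202 − 30.3 = 171.7→172) → #4C33AC
30%: (89 − 26.7 = 62.3→62, 60 − 18 = 42→42, 202 − 60.6 = 141.4→141) → #3E2A8D
45%: (89 − 40.05 = 48.95→49, 60 − 27 = 33→33, 202 − 90.9 = 111.1→111) → #31216F

#4C33AC, #3E2A8D, #31216F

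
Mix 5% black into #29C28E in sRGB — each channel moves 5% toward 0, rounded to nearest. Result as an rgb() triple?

rgb(39, 184, 135)

#29C28E is rgb(41, 194, 142).
Per channel, c → c + 0.05(0 − c):
  R: 41 − 2.05 = 38.95 → 39
  G: 194 − 9.7 = 184.3 → 184
  B: 142 − 7.1 = 134.9 → 135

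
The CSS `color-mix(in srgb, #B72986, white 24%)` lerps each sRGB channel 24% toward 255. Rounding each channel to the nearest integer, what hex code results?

#B72986 is rgb(183, 41, 134).
A 24% tint moves each channel 24% toward 255:
  R: 183 + 17.28 = 200.28 → 200
  G: 41 + 51.36 = 92.36 → 92
  B: 134 + 29.04 = 163.04 → 163
rgb(200, 92, 163) = #C85CA3.

#C85CA3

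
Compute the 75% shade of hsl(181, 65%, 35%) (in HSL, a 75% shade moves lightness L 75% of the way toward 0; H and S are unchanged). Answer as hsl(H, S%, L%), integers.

L moves 75% from 35 toward 0: 35 − 26.25 = 8.75 → 9.
H and S are unchanged.

hsl(181, 65%, 9%)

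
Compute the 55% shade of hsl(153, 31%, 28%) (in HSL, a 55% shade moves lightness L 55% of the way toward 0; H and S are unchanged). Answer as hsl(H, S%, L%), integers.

hsl(153, 31%, 13%)

L moves 55% from 28 toward 0: 28 − 15.4 = 12.6 → 13.
H and S are unchanged.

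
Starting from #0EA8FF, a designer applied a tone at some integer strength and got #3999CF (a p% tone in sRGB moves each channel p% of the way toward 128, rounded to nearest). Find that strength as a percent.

38%

#0EA8FF is rgb(14, 168, 255); #3999CF is rgb(57, 153, 207).
On the B channel (widest range): 207 ≈ 255 + (p/100)(128 − 255), so p ≈ 100×(207 − 255)/(128 − 255) = -4800/-127 = 37.80.
p = 38 reproduces all three channels after rounding.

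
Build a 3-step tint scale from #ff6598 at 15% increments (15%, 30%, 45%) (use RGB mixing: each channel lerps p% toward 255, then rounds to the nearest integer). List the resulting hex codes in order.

#ff7ca7, #ff93b7, #ffaac6

#ff6598 is rgb(255, 101, 152).
15%: (255→255, 101 + 23.1 = 124.1→124, 152 + 15.45 = 167.45→167) → #ff7ca7
30%: (255→255, 101 + 46.2 = 147.2→147, 152 + 30.9 = 182.9→183) → #ff93b7
45%: (255→255, 101 + 69.3 = 170.3→170, 152 + 46.35 = 198.35→198) → #ffaac6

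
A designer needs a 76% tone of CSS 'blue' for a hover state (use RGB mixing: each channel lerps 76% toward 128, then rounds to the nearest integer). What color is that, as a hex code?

CSS blue is rgb(0, 0, 255).
A 76% tone moves each channel 76% toward 128:
  R: 0 + 0.76×(128−0) = 0 + 97.28 = 97.28 → 97
  G: 0 + 97.28 = 97.28 → 97
  B: 255 + 0.76×(128−255) = 255 − 96.52 = 158.48 → 158
rgb(97, 97, 158) = #61619E.

#61619E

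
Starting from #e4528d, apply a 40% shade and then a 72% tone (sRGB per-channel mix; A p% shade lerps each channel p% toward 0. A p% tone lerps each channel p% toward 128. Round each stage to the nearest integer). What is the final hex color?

#e4528d is rgb(228, 82, 141).
Lerp each channel 40% toward 0:
  R: 228 + 0.4×(0−228) = 228 − 91.2 = 136.8 → 137
  G: 82 − 32.8 = 49.2 → 49
  B: 141 − 56.4 = 84.6 → 85
After the shade: rgb(137, 49, 85) = #893155.
Per channel, c → c + 0.72(128 − c):
  R: 137 − 6.48 = 130.52 → 131
  G: 49 + 56.88 = 105.88 → 106
  B: 85 + 30.96 = 115.96 → 116
rgb(131, 106, 116) = #836a74.

#836a74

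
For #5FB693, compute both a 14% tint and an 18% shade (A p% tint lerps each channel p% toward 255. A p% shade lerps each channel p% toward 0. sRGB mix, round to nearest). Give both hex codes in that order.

#5FB693 is rgb(95, 182, 147).
14% tint:
  R: 95 + 0.14×(255−95) = 95 + 22.4 = 117.4 → 117
  G: 182 + 10.22 = 192.22 → 192
  B: 147 + 15.12 = 162.12 → 162
  → #75C0A2
18% shade:
  R: 95 + 0.18×(0−95) = 95 − 17.1 = 77.9 → 78
  G: 182 + 0.18×(0−182) = 182 − 32.76 = 149.24 → 149
  B: 147 + 0.18×(0−147) = 147 − 26.46 = 120.54 → 121
  → #4E9579

#75C0A2, #4E9579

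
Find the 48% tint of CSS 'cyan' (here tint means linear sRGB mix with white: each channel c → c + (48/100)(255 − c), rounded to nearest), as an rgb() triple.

CSS cyan is rgb(0, 255, 255).
Per channel, c → c + 0.48(255 − c):
  R: 0 + 122.4 = 122.4 → 122
  G: 255 + 0.48×(255−255) = 255 + 0 = 255 → 255
  B: 255 + 0.48×(255−255) = 255 + 0 = 255 → 255

rgb(122, 255, 255)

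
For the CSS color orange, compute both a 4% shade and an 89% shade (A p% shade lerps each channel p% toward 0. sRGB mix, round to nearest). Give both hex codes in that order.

CSS orange is rgb(255, 165, 0).
4% shade:
  R: 255 − 10.2 = 244.8 → 245
  G: 165 − 6.6 = 158.4 → 158
  B: 0 + 0.04×(0−0) = 0 + 0 = 0 → 0
  → #F59E00
89% shade:
  R: 255 + 0.89×(0−255) = 255 − 226.95 = 28.05 → 28
  G: 165 − 146.85 = 18.15 → 18
  B: 0 + 0.89×(0−0) = 0 + 0 = 0 → 0
  → #1C1200

#F59E00, #1C1200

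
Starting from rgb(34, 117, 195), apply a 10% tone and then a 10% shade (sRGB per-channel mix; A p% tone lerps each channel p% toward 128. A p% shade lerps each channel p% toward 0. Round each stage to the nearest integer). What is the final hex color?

Per channel, c → c + 0.1(128 − c):
  R: 34 + 9.4 = 43.4 → 43
  G: 117 + 1.1 = 118.1 → 118
  B: 195 + 0.1×(128−195) = 195 − 6.7 = 188.3 → 188
After the tone: rgb(43, 118, 188) = #2B76BC.
A 10% shade moves each channel 10% toward 0:
  R: 43 + 0.1×(0−43) = 43 − 4.3 = 38.7 → 39
  G: 118 − 11.8 = 106.2 → 106
  B: 188 + 0.1×(0−188) = 188 − 18.8 = 169.2 → 169
rgb(39, 106, 169) = #276AA9.

#276AA9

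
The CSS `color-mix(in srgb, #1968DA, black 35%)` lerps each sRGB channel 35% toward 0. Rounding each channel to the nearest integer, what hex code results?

#1968DA is rgb(25, 104, 218).
Lerp each channel 35% toward 0:
  R: 25 + 0.35×(0−25) = 25 − 8.75 = 16.25 → 16
  G: 104 − 36.4 = 67.6 → 68
  B: 218 + 0.35×(0−218) = 218 − 76.3 = 141.7 → 142
rgb(16, 68, 142) = #10448E.

#10448E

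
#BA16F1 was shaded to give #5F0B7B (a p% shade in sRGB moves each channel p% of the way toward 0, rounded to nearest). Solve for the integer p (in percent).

49%

#BA16F1 is rgb(186, 22, 241); #5F0B7B is rgb(95, 11, 123).
On the B channel (widest range): 123 ≈ 241 + (p/100)(0 − 241), so p ≈ 100×(123 − 241)/(0 − 241) = -11800/-241 = 48.96.
p = 49 reproduces all three channels after rounding.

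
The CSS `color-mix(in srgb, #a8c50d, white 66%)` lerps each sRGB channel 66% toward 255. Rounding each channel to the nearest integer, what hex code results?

#e1ebad

#a8c50d is rgb(168, 197, 13).
Per channel, c → c + 0.66(255 − c):
  R: 168 + 57.42 = 225.42 → 225
  G: 197 + 38.28 = 235.28 → 235
  B: 13 + 0.66×(255−13) = 13 + 159.72 = 172.72 → 173
rgb(225, 235, 173) = #e1ebad.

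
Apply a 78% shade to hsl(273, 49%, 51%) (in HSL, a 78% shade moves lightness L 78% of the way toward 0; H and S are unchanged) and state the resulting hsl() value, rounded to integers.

hsl(273, 49%, 11%)

L moves 78% from 51 toward 0: 51 − 39.78 = 11.22 → 11.
H and S are unchanged.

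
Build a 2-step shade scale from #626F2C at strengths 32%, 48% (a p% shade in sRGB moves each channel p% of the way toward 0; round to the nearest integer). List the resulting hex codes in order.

#434B1E, #333A17

#626F2C is rgb(98, 111, 44).
32%: (98 − 31.36 = 66.64→67, 111 − 35.52 = 75.48→75, 44 − 14.08 = 29.92→30) → #434B1E
48%: (98 − 47.04 = 50.96→51, 111 − 53.28 = 57.72→58, 44 − 21.12 = 22.88→23) → #333A17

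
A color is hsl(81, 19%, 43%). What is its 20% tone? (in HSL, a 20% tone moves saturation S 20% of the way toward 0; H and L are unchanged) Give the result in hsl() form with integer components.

S moves 20% from 19 toward 0: 19 − 3.8 = 15.2 → 15.
H and L are unchanged.

hsl(81, 15%, 43%)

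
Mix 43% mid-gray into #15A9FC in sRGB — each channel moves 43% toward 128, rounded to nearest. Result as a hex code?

#15A9FC is rgb(21, 169, 252).
Per channel, c → c + 0.43(128 − c):
  R: 21 + 0.43×(128−21) = 21 + 46.01 = 67.01 → 67
  G: 169 − 17.63 = 151.37 → 151
  B: 252 + 0.43×(128−252) = 252 − 53.32 = 198.68 → 199
rgb(67, 151, 199) = #4397C7.

#4397C7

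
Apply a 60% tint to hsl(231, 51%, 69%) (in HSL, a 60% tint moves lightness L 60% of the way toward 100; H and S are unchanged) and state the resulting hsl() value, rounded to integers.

L moves 60% from 69 toward 100: 69 + 18.6 = 87.6 → 88.
H and S are unchanged.

hsl(231, 51%, 88%)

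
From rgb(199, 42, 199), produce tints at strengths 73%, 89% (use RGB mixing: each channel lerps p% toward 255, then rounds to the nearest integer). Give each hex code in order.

73%: (199 + 40.88 = 239.88→240, 42 + 155.49 = 197.49→197, 199 + 40.88 = 239.88→240) → #F0C5F0
89%: (199 + 49.84 = 248.84→249, 42 + 189.57 = 231.57→232, 199 + 49.84 = 248.84→249) → #F9E8F9

#F0C5F0, #F9E8F9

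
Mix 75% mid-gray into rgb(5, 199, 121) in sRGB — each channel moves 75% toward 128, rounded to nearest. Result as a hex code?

Per channel, c → c + 0.75(128 − c):
  R: 5 + 0.75×(128−5) = 5 + 92.25 = 97.25 → 97
  G: 199 + 0.75×(128−199) = 199 − 53.25 = 145.75 → 146
  B: 121 + 5.25 = 126.25 → 126
rgb(97, 146, 126) = #61927e.

#61927e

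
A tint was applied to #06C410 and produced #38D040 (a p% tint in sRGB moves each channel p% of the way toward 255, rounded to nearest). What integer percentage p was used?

20%

#06C410 is rgb(6, 196, 16); #38D040 is rgb(56, 208, 64).
On the R channel (widest range): 56 ≈ 6 + (p/100)(255 − 6), so p ≈ 100×(56 − 6)/(255 − 6) = 5000/249 = 20.08.
p = 20 reproduces all three channels after rounding.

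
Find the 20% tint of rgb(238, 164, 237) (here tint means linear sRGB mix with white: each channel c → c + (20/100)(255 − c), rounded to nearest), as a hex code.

#F1B6F1

Per channel, c → c + 0.2(255 − c):
  R: 238 + 3.4 = 241.4 → 241
  G: 164 + 0.2×(255−164) = 164 + 18.2 = 182.2 → 182
  B: 237 + 0.2×(255−237) = 237 + 3.6 = 240.6 → 241
rgb(241, 182, 241) = #F1B6F1.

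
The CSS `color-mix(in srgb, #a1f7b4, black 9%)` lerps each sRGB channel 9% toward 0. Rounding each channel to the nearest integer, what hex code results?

#93e1a4

#a1f7b4 is rgb(161, 247, 180).
Lerp each channel 9% toward 0:
  R: 161 − 14.49 = 146.51 → 147
  G: 247 + 0.09×(0−247) = 247 − 22.23 = 224.77 → 225
  B: 180 + 0.09×(0−180) = 180 − 16.2 = 163.8 → 164
rgb(147, 225, 164) = #93e1a4.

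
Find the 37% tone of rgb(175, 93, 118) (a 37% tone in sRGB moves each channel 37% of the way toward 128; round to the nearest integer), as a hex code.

#9e6a7a

Per channel, c → c + 0.37(128 − c):
  R: 175 − 17.39 = 157.61 → 158
  G: 93 + 0.37×(128−93) = 93 + 12.95 = 105.95 → 106
  B: 118 + 3.7 = 121.7 → 122
rgb(158, 106, 122) = #9e6a7a.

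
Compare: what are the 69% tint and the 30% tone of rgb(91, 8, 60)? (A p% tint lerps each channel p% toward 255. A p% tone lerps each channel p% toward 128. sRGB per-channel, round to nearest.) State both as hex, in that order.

#CCB2C3, #662C50

69% tint:
  R: 91 + 113.16 = 204.16 → 204
  G: 8 + 0.69×(255−8) = 8 + 170.43 = 178.43 → 178
  B: 60 + 0.69×(255−60) = 60 + 134.55 = 194.55 → 195
  → #CCB2C3
30% tone:
  R: 91 + 11.1 = 102.1 → 102
  G: 8 + 36 = 44 → 44
  B: 60 + 20.4 = 80.4 → 80
  → #662C50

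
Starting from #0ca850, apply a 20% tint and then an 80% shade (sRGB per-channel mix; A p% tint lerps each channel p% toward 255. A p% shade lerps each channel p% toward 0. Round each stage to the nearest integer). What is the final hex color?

#0c2517

#0ca850 is rgb(12, 168, 80).
Lerp each channel 20% toward 255:
  R: 12 + 0.2×(255−12) = 12 + 48.6 = 60.6 → 61
  G: 168 + 0.2×(255−168) = 168 + 17.4 = 185.4 → 185
  B: 80 + 35 = 115 → 115
After the tint: rgb(61, 185, 115) = #3db973.
An 80% shade moves each channel 80% toward 0:
  R: 61 + 0.8×(0−61) = 61 − 48.8 = 12.2 → 12
  G: 185 + 0.8×(0−185) = 185 − 148 = 37 → 37
  B: 115 − 92 = 23 → 23
rgb(12, 37, 23) = #0c2517.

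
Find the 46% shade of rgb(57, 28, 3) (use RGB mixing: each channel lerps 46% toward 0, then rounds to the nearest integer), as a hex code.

A 46% shade moves each channel 46% toward 0:
  R: 57 − 26.22 = 30.78 → 31
  G: 28 + 0.46×(0−28) = 28 − 12.88 = 15.12 → 15
  B: 3 + 0.46×(0−3) = 3 − 1.38 = 1.62 → 2
rgb(31, 15, 2) = #1F0F02.

#1F0F02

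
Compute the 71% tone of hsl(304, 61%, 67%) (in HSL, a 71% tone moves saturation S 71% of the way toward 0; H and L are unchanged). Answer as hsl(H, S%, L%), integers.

hsl(304, 18%, 67%)

S moves 71% from 61 toward 0: 61 − 43.31 = 17.69 → 18.
H and L are unchanged.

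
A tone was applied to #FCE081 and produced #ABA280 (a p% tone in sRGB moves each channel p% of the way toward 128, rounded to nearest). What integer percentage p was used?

#FCE081 is rgb(252, 224, 129); #ABA280 is rgb(171, 162, 128).
On the R channel (widest range): 171 ≈ 252 + (p/100)(128 − 252), so p ≈ 100×(171 − 252)/(128 − 252) = -8100/-124 = 65.32.
p = 65 reproduces all three channels after rounding.

65%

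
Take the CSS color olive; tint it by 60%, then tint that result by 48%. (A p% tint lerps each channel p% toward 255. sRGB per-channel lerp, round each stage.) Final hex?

CSS olive is rgb(128, 128, 0).
Per channel, c → c + 0.6(255 − c):
  R: 128 + 76.2 = 204.2 → 204
  G: 128 + 76.2 = 204.2 → 204
  B: 0 + 0.6×(255−0) = 0 + 153 = 153 → 153
After the tint: rgb(204, 204, 153) = #cccc99.
A 48% tint moves each channel 48% toward 255:
  R: 204 + 24.48 = 228.48 → 228
  G: 204 + 0.48×(255−204) = 204 + 24.48 = 228.48 → 228
  B: 153 + 48.96 = 201.96 → 202
rgb(228, 228, 202) = #e4e4ca.

#e4e4ca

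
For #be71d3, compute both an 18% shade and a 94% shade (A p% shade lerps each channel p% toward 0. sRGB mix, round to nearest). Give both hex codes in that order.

#be71d3 is rgb(190, 113, 211).
18% shade:
  R: 190 − 34.2 = 155.8 → 156
  G: 113 + 0.18×(0−113) = 113 − 20.34 = 92.66 → 93
  B: 211 + 0.18×(0−211) = 211 − 37.98 = 173.02 → 173
  → #9c5dad
94% shade:
  R: 190 + 0.94×(0−190) = 190 − 178.6 = 11.4 → 11
  G: 113 + 0.94×(0−113) = 113 − 106.22 = 6.78 → 7
  B: 211 − 198.34 = 12.66 → 13
  → #0b070d

#9c5dad, #0b070d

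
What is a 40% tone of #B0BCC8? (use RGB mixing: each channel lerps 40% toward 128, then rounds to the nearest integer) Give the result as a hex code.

#B0BCC8 is rgb(176, 188, 200).
A 40% tone moves each channel 40% toward 128:
  R: 176 − 19.2 = 156.8 → 157
  G: 188 + 0.4×(128−188) = 188 − 24 = 164 → 164
  B: 200 + 0.4×(128−200) = 200 − 28.8 = 171.2 → 171
rgb(157, 164, 171) = #9DA4AB.

#9DA4AB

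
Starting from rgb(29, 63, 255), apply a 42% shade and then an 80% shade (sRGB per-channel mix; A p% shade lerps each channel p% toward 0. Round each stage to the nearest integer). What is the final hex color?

#03071E

A 42% shade moves each channel 42% toward 0:
  R: 29 − 12.18 = 16.82 → 17
  G: 63 + 0.42×(0−63) = 63 − 26.46 = 36.54 → 37
  B: 255 + 0.42×(0−255) = 255 − 107.1 = 147.9 → 148
After the shade: rgb(17, 37, 148) = #112594.
An 80% shade moves each channel 80% toward 0:
  R: 17 + 0.8×(0−17) = 17 − 13.6 = 3.4 → 3
  G: 37 + 0.8×(0−37) = 37 − 29.6 = 7.4 → 7
  B: 148 + 0.8×(0−148) = 148 − 118.4 = 29.6 → 30
rgb(3, 7, 30) = #03071E.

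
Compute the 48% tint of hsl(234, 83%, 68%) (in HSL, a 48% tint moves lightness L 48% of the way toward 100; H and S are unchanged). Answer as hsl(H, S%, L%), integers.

L moves 48% from 68 toward 100: 68 + 15.36 = 83.36 → 83.
H and S are unchanged.

hsl(234, 83%, 83%)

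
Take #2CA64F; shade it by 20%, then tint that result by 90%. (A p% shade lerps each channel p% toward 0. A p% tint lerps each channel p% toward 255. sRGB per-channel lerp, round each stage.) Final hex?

#2CA64F is rgb(44, 166, 79).
Lerp each channel 20% toward 0:
  R: 44 + 0.2×(0−44) = 44 − 8.8 = 35.2 → 35
  G: 166 + 0.2×(0−166) = 166 − 33.2 = 132.8 → 133
  B: 79 + 0.2×(0−79) = 79 − 15.8 = 63.2 → 63
After the shade: rgb(35, 133, 63) = #23853F.
Lerp each channel 90% toward 255:
  R: 35 + 0.9×(255−35) = 35 + 198 = 233 → 233
  G: 133 + 0.9×(255−133) = 133 + 109.8 = 242.8 → 243
  B: 63 + 172.8 = 235.8 → 236
rgb(233, 243, 236) = #E9F3EC.

#E9F3EC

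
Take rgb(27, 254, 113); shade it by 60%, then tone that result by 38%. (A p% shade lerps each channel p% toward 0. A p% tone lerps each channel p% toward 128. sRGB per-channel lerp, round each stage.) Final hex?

#37704D

Per channel, c → c + 0.6(0 − c):
  R: 27 + 0.6×(0−27) = 27 − 16.2 = 10.8 → 11
  G: 254 + 0.6×(0−254) = 254 − 152.4 = 101.6 → 102
  B: 113 + 0.6×(0−113) = 113 − 67.8 = 45.2 → 45
After the shade: rgb(11, 102, 45) = #0B662D.
A 38% tone moves each channel 38% toward 128:
  R: 11 + 0.38×(128−11) = 11 + 44.46 = 55.46 → 55
  G: 102 + 9.88 = 111.88 → 112
  B: 45 + 0.38×(128−45) = 45 + 31.54 = 76.54 → 77
rgb(55, 112, 77) = #37704D.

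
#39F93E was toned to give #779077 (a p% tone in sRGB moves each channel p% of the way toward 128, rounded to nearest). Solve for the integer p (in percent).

87%

#39F93E is rgb(57, 249, 62); #779077 is rgb(119, 144, 119).
On the G channel (widest range): 144 ≈ 249 + (p/100)(128 − 249), so p ≈ 100×(144 − 249)/(128 − 249) = -10500/-121 = 86.78.
p = 87 reproduces all three channels after rounding.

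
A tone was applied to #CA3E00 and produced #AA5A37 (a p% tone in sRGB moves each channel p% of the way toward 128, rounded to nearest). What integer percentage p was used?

43%

#CA3E00 is rgb(202, 62, 0); #AA5A37 is rgb(170, 90, 55).
On the B channel (widest range): 55 ≈ 0 + (p/100)(128 − 0), so p ≈ 100×(55 − 0)/(128 − 0) = 5500/128 = 42.97.
p = 43 reproduces all three channels after rounding.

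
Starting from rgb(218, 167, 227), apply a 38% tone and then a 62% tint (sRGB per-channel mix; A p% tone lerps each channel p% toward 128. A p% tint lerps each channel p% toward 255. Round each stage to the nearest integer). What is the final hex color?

Per channel, c → c + 0.38(128 − c):
  R: 218 + 0.38×(128−218) = 218 − 34.2 = 183.8 → 184
  G: 167 − 14.82 = 152.18 → 152
  B: 227 − 37.62 = 189.38 → 189
After the tone: rgb(184, 152, 189) = #B898BD.
Lerp each channel 62% toward 255:
  R: 184 + 44.02 = 228.02 → 228
  G: 152 + 63.86 = 215.86 → 216
  B: 189 + 40.92 = 229.92 → 230
rgb(228, 216, 230) = #E4D8E6.

#E4D8E6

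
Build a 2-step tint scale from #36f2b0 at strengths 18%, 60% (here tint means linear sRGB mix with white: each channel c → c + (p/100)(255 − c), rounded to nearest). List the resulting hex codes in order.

#36f2b0 is rgb(54, 242, 176).
18%: (54 + 36.18 = 90.18→90, 242 + 2.34 = 244.34→244, 176 + 14.22 = 190.22→190) → #5af4be
60%: (54 + 120.6 = 174.6→175, 242 + 7.8 = 249.8→250, 176 + 47.4 = 223.4→223) → #affadf

#5af4be, #affadf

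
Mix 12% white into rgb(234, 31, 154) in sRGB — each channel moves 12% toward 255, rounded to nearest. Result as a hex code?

#ED3AA6

Per channel, c → c + 0.12(255 − c):
  R: 234 + 2.52 = 236.52 → 237
  G: 31 + 26.88 = 57.88 → 58
  B: 154 + 0.12×(255−154) = 154 + 12.12 = 166.12 → 166
rgb(237, 58, 166) = #ED3AA6.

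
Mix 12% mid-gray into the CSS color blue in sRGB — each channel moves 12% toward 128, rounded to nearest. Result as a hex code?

CSS blue is rgb(0, 0, 255).
A 12% tone moves each channel 12% toward 128:
  R: 0 + 15.36 = 15.36 → 15
  G: 0 + 0.12×(128−0) = 0 + 15.36 = 15.36 → 15
  B: 255 + 0.12×(128−255) = 255 − 15.24 = 239.76 → 240
rgb(15, 15, 240) = #0f0ff0.

#0f0ff0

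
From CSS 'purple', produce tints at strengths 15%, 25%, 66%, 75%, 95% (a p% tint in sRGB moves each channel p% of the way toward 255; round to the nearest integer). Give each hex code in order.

#932693, #A040A0, #D4A8D4, #DFBFDF, #F9F2F9

CSS purple is rgb(128, 0, 128).
15%: (128 + 19.05 = 147.05→147, 0 + 38.25 = 38.25→38, 128 + 19.05 = 147.05→147) → #932693
25%: (128 + 31.75 = 159.75→160, 0 + 63.75 = 63.75→64, 128 + 31.75 = 159.75→160) → #A040A0
66%: (128 + 83.82 = 211.82→212, 0 + 168.3 = 168.3→168, 128 + 83.82 = 211.82→212) → #D4A8D4
75%: (128 + 95.25 = 223.25→223, 0 + 191.25 = 191.25→191, 128 + 95.25 = 223.25→223) → #DFBFDF
95%: (128 + 120.65 = 248.65→249, 0 + 242.25 = 242.25→242, 128 + 120.65 = 248.65→249) → #F9F2F9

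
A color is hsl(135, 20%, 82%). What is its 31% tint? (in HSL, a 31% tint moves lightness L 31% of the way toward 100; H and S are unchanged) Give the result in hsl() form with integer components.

L moves 31% from 82 toward 100: 82 + 5.58 = 87.58 → 88.
H and S are unchanged.

hsl(135, 20%, 88%)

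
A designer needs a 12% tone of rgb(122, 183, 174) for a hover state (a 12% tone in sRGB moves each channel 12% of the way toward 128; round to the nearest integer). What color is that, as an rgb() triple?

Per channel, c → c + 0.12(128 − c):
  R: 122 + 0.12×(128−122) = 122 + 0.72 = 122.72 → 123
  G: 183 + 0.12×(128−183) = 183 − 6.6 = 176.4 → 176
  B: 174 − 5.52 = 168.48 → 168

rgb(123, 176, 168)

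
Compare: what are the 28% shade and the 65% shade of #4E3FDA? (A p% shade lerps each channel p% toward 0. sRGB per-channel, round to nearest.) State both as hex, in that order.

#382D9D, #1B164C

#4E3FDA is rgb(78, 63, 218).
28% shade:
  R: 78 − 21.84 = 56.16 → 56
  G: 63 + 0.28×(0−63) = 63 − 17.64 = 45.36 → 45
  B: 218 + 0.28×(0−218) = 218 − 61.04 = 156.96 → 157
  → #382D9D
65% shade:
  R: 78 + 0.65×(0−78) = 78 − 50.7 = 27.3 → 27
  G: 63 + 0.65×(0−63) = 63 − 40.95 = 22.05 → 22
  B: 218 − 141.7 = 76.3 → 76
  → #1B164C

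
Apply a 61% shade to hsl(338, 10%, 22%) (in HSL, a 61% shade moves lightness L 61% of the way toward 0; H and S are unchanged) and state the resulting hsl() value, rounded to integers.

L moves 61% from 22 toward 0: 22 − 13.42 = 8.58 → 9.
H and S are unchanged.

hsl(338, 10%, 9%)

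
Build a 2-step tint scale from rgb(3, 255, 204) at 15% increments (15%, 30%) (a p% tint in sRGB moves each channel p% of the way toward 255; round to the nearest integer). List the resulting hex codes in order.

#29FFD4, #4FFFDB

15%: (3 + 37.8 = 40.8→41, 255→255, 204 + 7.65 = 211.65→212) → #29FFD4
30%: (3 + 75.6 = 78.6→79, 255→255, 204 + 15.3 = 219.3→219) → #4FFFDB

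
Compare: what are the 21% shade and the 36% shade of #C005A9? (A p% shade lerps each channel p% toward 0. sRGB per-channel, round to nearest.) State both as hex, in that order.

#980486, #7B036C

#C005A9 is rgb(192, 5, 169).
21% shade:
  R: 192 + 0.21×(0−192) = 192 − 40.32 = 151.68 → 152
  G: 5 + 0.21×(0−5) = 5 − 1.05 = 3.95 → 4
  B: 169 + 0.21×(0−169) = 169 − 35.49 = 133.51 → 134
  → #980486
36% shade:
  R: 192 − 69.12 = 122.88 → 123
  G: 5 + 0.36×(0−5) = 5 − 1.8 = 3.2 → 3
  B: 169 + 0.36×(0−169) = 169 − 60.84 = 108.16 → 108
  → #7B036C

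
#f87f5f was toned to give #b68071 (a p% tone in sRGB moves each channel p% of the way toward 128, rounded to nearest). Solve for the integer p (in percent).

55%

#f87f5f is rgb(248, 127, 95); #b68071 is rgb(182, 128, 113).
On the R channel (widest range): 182 ≈ 248 + (p/100)(128 − 248), so p ≈ 100×(182 − 248)/(128 − 248) = -6600/-120 = 55.00.
p = 55 reproduces all three channels after rounding.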